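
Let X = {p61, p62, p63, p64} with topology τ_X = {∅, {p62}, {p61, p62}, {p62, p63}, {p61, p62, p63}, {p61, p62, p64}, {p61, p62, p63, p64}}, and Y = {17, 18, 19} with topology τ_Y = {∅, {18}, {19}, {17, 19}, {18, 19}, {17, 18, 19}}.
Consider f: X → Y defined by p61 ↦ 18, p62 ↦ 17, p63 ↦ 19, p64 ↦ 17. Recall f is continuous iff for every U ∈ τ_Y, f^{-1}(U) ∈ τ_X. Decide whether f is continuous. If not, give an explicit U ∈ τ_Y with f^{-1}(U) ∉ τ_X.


f is NOT continuous.

Compute f^{-1}(U) for each U ∈ τ_Y:
  U = ∅: f^{-1}(U) = ∅ ∈ τ_X ✓.
  U = {18}: f^{-1}(U) = {p61} ∉ τ_X ✗.
  U = {19}: f^{-1}(U) = {p63} ∉ τ_X ✗.
  U = {17, 19}: f^{-1}(U) = {p62, p63, p64} ∉ τ_X ✗.
  U = {18, 19}: f^{-1}(U) = {p61, p63} ∉ τ_X ✗.
  U = {17, 18, 19}: f^{-1}(U) = {p61, p62, p63, p64} ∈ τ_X ✓.
Found U = {18} with f^{-1}(U) = {p61} not in τ_X. Therefore f is NOT continuous.


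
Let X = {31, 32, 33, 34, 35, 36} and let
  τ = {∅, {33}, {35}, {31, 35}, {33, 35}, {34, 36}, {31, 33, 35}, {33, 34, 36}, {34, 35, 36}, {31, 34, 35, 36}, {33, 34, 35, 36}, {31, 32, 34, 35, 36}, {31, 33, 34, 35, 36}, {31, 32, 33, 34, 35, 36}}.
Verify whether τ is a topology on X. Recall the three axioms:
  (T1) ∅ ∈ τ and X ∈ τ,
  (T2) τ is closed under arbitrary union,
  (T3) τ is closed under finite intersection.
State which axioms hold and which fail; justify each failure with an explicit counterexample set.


τ IS a topology on X.

Axiom (T1): ∅ ∈ τ? Yes; X ∈ τ? Yes.
Axiom (T2/T3): check pairwise unions and intersections of members of τ.
All pairwise intersections and unions checked — each lies in τ. Therefore τ satisfies (T1), (T2), (T3): it IS a topology on X.


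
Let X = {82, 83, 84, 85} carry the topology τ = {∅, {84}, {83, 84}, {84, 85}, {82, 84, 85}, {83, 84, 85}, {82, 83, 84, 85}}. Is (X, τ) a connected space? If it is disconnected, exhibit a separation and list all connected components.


(X, τ) is connected.

Find clopen sets (U ∈ τ with X ∖ U ∈ τ):
  U = ∅, X ∖ U = {82, 83, 84, 85} — both open, so U is clopen.
  U = {82, 83, 84, 85}, X ∖ U = ∅ — both open, so U is clopen.
Only trivial clopens (∅ and X) exist, so (X, τ) is connected.
Compute connected components by grouping points that agree on all clopens:
  component: {82, 83, 84, 85}


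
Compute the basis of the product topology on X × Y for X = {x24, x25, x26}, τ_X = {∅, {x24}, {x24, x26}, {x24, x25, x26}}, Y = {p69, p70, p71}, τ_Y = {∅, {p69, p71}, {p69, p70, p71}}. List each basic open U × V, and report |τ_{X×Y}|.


Basis B = {∅ × ∅, {x24} × {p69, p71}, {x24} × {p69, p70, p71}, {x24, x26} × {p69, p71}, {x24, x26} × {p69, p70, p71}, {x24, x25, x26} × {p69, p71}, {x24, x25, x26} × {p69, p70, p71}}; |τ_{X×Y}| = 10.

Enumerate products U × V with U ∈ τ_X, V ∈ τ_Y (deduplicated):
  ∅ × ∅ = {} (∅)
  {x24} × {p69, p71} = {(x24,p69), (x24,p71)}
  {x24} × {p69, p70, p71} = {(x24,p69), (x24,p70), (x24,p71)}
  {x24, x26} × {p69, p71} = {(x24,p69), (x24,p71), (x26,p69), (x26,p71)}
  {x24, x26} × {p69, p70, p71} = {(x24,p69), (x24,p70), (x24,p71), (x26,p69), (x26,p70), (x26,p71)}
  {x24, x25, x26} × {p69, p71} = {(x24,p69), (x24,p71), (x25,p69), (x25,p71), (x26,p69), (x26,p71)}
  {x24, x25, x26} × {p69, p70, p71} = {(x24,p69), (x24,p70), (x24,p71), (x25,p69), (x25,p70), (x25,p71), (x26,p69), (x26,p70), (x26,p71)}
These 7 distinct sets form the basis B.
Close under arbitrary unions to get τ_{X×Y}; counting gives |τ_{X×Y}| = 10.


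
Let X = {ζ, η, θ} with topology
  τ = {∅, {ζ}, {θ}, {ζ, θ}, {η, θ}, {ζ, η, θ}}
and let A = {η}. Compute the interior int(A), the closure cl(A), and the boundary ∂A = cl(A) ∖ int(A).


int(A) = ∅, cl(A) = {η}, ∂A = {η}.

Closed sets in (X, τ) are complements of opens:
  closed(X, τ) = {∅, {ζ}, {η}, {ζ, η}, {η, θ}, {ζ, η, θ}}.
int(A) = ⋃ {U ∈ τ : U ⊆ A}. Opens contained in A: ∅.
Taking the union of these: int(A) = ∅.
cl(A) = ⋂ {C closed : A ⊆ C}. Closed sets containing A: {η}, {ζ, η}, {η, θ}, {ζ, η, θ}.
Intersecting these: cl(A) = {η}.
∂A = cl(A) ∖ int(A) = {η} ∖ ∅ = {η}.


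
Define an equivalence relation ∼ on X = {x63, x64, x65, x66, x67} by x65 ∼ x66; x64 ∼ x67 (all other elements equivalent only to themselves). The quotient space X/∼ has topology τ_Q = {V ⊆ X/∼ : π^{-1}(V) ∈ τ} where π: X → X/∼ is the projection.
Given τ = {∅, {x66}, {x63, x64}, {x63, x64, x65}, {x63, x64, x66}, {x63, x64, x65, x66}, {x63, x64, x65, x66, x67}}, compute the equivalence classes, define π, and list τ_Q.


X/∼ = {[x63], [x64=x67], [x65=x66]}; |τ_Q| = 2.

Equivalence classes: [x63], [x64=x67], [x65=x66].
Quotient map π: X → X/∼ sends x63 ↦ [x63], x64 ↦ [x64=x67], x65 ↦ [x65=x66], x66 ↦ [x65=x66], x67 ↦ [x64=x67].
For each subset V ⊆ X/∼, compute π^{-1}(V) ⊆ X and check whether π^{-1}(V) ∈ τ. V is open in τ_Q iff π^{-1}(V) ∈ τ.
  V = {}: π^{-1}(V) = ∅ ∈ τ ✓.
  V = {[x63]}: π^{-1}(V) = {x63} ∉ τ ✗.
  V = {[x64=x67]}: π^{-1}(V) = {x64, x67} ∉ τ ✗.
  V = {[x63], [x64=x67]}: π^{-1}(V) = {x63, x64, x67} ∉ τ ✗.
  V = {[x65=x66]}: π^{-1}(V) = {x65, x66} ∉ τ ✗.
  V = {[x63], [x65=x66]}: π^{-1}(V) = {x63, x65, x66} ∉ τ ✗.
  V = {[x64=x67], [x65=x66]}: π^{-1}(V) = {x64, x65, x66, x67} ∉ τ ✗.
  V = {[x63], [x64=x67], [x65=x66]}: π^{-1}(V) = {x63, x64, x65, x66, x67} ∈ τ ✓.
Open sets in the quotient: τ_Q = {{}, {[x63], [x64=x67], [x65=x66]}} (2 elements).


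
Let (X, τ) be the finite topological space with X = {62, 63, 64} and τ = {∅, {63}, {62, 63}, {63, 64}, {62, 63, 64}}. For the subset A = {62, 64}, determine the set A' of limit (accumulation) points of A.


A' = ∅

For each x ∈ X, list the open sets U ∈ τ with x ∈ U, then check whether U ∩ (A ∖ {x}) ≠ ∅ for every such U.
  x = 62: open {62, 63} ∋ x has {62, 63} ∩ (A ∖ {62}) = ∅, so x is NOT a limit point.
  x = 63: open {63} ∋ x has {63} ∩ (A ∖ {63}) = ∅, so x is NOT a limit point.
  x = 64: open {63, 64} ∋ x has {63, 64} ∩ (A ∖ {64}) = ∅, so x is NOT a limit point.
Collecting: A' = ∅.


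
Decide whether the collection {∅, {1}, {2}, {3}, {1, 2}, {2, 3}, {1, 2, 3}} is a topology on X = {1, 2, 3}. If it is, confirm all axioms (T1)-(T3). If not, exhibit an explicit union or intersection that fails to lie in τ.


τ is NOT a topology on X.

Axiom (T1): ∅ ∈ τ? Yes; X ∈ τ? Yes.
Axiom (T2/T3): check pairwise unions and intersections of members of τ.
Counterexample for (T2): {1} ∪ {3} = {1, 3} ∉ τ. Therefore τ is NOT a topology.


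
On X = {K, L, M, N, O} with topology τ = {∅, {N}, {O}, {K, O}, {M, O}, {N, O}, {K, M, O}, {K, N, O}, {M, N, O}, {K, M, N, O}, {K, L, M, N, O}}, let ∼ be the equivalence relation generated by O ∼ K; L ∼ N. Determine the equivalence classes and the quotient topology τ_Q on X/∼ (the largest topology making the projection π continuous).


X/∼ = {[K=O], [L=N], [M]}; |τ_Q| = 4.

Equivalence classes: [K=O], [L=N], [M].
Quotient map π: X → X/∼ sends K ↦ [K=O], L ↦ [L=N], M ↦ [M], N ↦ [L=N], O ↦ [K=O].
For each subset V ⊆ X/∼, compute π^{-1}(V) ⊆ X and check whether π^{-1}(V) ∈ τ. V is open in τ_Q iff π^{-1}(V) ∈ τ.
  V = {}: π^{-1}(V) = ∅ ∈ τ ✓.
  V = {[K=O]}: π^{-1}(V) = {K, O} ∈ τ ✓.
  V = {[L=N]}: π^{-1}(V) = {L, N} ∉ τ ✗.
  V = {[K=O], [L=N]}: π^{-1}(V) = {K, L, N, O} ∉ τ ✗.
  V = {[M]}: π^{-1}(V) = {M} ∉ τ ✗.
  V = {[K=O], [M]}: π^{-1}(V) = {K, M, O} ∈ τ ✓.
  V = {[L=N], [M]}: π^{-1}(V) = {L, M, N} ∉ τ ✗.
  V = {[K=O], [L=N], [M]}: π^{-1}(V) = {K, L, M, N, O} ∈ τ ✓.
Open sets in the quotient: τ_Q = {{}, {[K=O]}, {[K=O], [M]}, {[K=O], [L=N], [M]}} (4 elements).


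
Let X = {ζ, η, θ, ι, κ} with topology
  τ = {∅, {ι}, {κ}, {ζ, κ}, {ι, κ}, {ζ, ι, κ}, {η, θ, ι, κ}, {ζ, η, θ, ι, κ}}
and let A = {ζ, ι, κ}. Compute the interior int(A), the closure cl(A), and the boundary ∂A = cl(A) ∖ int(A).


int(A) = {ζ, ι, κ}, cl(A) = {ζ, η, θ, ι, κ}, ∂A = {η, θ}.

Closed sets in (X, τ) are complements of opens:
  closed(X, τ) = {∅, {ζ}, {η, θ}, {ζ, η, θ}, {η, θ, ι}, {ζ, η, θ, ι}, {ζ, η, θ, κ}, {ζ, η, θ, ι, κ}}.
int(A) = ⋃ {U ∈ τ : U ⊆ A}. Opens contained in A: ∅, {ι}, {κ}, {ζ, κ}, {ι, κ}, {ζ, ι, κ}.
Taking the union of these: int(A) = {ζ, ι, κ}.
cl(A) = ⋂ {C closed : A ⊆ C}. Closed sets containing A: {ζ, η, θ, ι, κ}.
Intersecting these: cl(A) = {ζ, η, θ, ι, κ}.
∂A = cl(A) ∖ int(A) = {ζ, η, θ, ι, κ} ∖ {ζ, ι, κ} = {η, θ}.


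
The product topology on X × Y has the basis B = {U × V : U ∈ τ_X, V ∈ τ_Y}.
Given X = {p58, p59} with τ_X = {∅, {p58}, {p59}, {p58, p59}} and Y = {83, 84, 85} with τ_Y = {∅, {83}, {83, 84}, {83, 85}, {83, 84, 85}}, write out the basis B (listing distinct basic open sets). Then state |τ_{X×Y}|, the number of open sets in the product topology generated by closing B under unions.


Basis B = {∅ × ∅, {p58} × {83}, {p59} × {83}, {p58} × {83, 84}, {p58} × {83, 85}, {p58, p59} × {83}, {p59} × {83, 84}, {p59} × {83, 85}, {p58} × {83, 84, 85}, {p59} × {83, 84, 85}, {p58, p59} × {83, 84}, {p58, p59} × {83, 85}, {p58, p59} × {83, 84, 85}}; |τ_{X×Y}| = 25.

Enumerate products U × V with U ∈ τ_X, V ∈ τ_Y (deduplicated):
  ∅ × ∅ = {} (∅)
  {p58} × {83} = {(p58,83)}
  {p59} × {83} = {(p59,83)}
  {p58} × {83, 84} = {(p58,83), (p58,84)}
  {p58} × {83, 85} = {(p58,83), (p58,85)}
  {p58, p59} × {83} = {(p58,83), (p59,83)}
  {p59} × {83, 84} = {(p59,83), (p59,84)}
  {p59} × {83, 85} = {(p59,83), (p59,85)}
  {p58} × {83, 84, 85} = {(p58,83), (p58,84), (p58,85)}
  {p59} × {83, 84, 85} = {(p59,83), (p59,84), (p59,85)}
  {p58, p59} × {83, 84} = {(p58,83), (p58,84), (p59,83), (p59,84)}
  {p58, p59} × {83, 85} = {(p58,83), (p58,85), (p59,83), (p59,85)}
  {p58, p59} × {83, 84, 85} = {(p58,83), (p58,84), (p58,85), (p59,83), (p59,84), (p59,85)}
These 13 distinct sets form the basis B.
Close under arbitrary unions to get τ_{X×Y}; counting gives |τ_{X×Y}| = 25.


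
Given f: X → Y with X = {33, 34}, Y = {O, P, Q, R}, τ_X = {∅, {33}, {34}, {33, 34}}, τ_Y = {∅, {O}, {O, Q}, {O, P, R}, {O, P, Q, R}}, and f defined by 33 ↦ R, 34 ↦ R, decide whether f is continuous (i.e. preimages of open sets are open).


f IS continuous.

Compute f^{-1}(U) for each U ∈ τ_Y:
  U = ∅: f^{-1}(U) = ∅ ∈ τ_X ✓.
  U = {O}: f^{-1}(U) = ∅ ∈ τ_X ✓.
  U = {O, Q}: f^{-1}(U) = ∅ ∈ τ_X ✓.
  U = {O, P, R}: f^{-1}(U) = {33, 34} ∈ τ_X ✓.
  U = {O, P, Q, R}: f^{-1}(U) = {33, 34} ∈ τ_X ✓.
Every preimage lies in τ_X, so f IS continuous.


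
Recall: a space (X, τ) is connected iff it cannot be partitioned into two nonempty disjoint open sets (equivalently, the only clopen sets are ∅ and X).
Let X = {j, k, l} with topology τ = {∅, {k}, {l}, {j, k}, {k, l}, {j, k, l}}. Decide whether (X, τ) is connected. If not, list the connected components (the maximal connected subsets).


(X, τ) is disconnected; components = [{l}, {j, k}].

Find clopen sets (U ∈ τ with X ∖ U ∈ τ):
  U = ∅, X ∖ U = {j, k, l} — both open, so U is clopen.
  U = {l}, X ∖ U = {j, k} — both open, so U is clopen.
  U = {j, k}, X ∖ U = {l} — both open, so U is clopen.
  U = {j, k, l}, X ∖ U = ∅ — both open, so U is clopen.
Nontrivial clopen(s) exist: e.g. {l}. So (X, τ) is disconnected.
Compute connected components by grouping points that agree on all clopens:
  component: {l}
  component: {j, k}


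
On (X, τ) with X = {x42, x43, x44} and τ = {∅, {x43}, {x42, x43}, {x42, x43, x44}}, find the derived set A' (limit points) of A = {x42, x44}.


A' = {x44}

For each x ∈ X, list the open sets U ∈ τ with x ∈ U, then check whether U ∩ (A ∖ {x}) ≠ ∅ for every such U.
  x = x42: open {x42, x43} ∋ x has {x42, x43} ∩ (A ∖ {x42}) = ∅, so x is NOT a limit point.
  x = x43: open {x43} ∋ x has {x43} ∩ (A ∖ {x43}) = ∅, so x is NOT a limit point.
  x = x44: opens ∋ x are {x42, x43, x44}; each meets A ∖ {x44}, so x IS a limit point.
Collecting: A' = {x44}.


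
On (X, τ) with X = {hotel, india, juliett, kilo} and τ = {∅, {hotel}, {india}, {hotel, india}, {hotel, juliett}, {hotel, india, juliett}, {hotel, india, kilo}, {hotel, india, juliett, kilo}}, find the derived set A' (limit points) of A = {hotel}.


A' = {juliett, kilo}

For each x ∈ X, list the open sets U ∈ τ with x ∈ U, then check whether U ∩ (A ∖ {x}) ≠ ∅ for every such U.
  x = hotel: open {hotel} ∋ x has {hotel} ∩ (A ∖ {hotel}) = ∅, so x is NOT a limit point.
  x = india: open {india} ∋ x has {india} ∩ (A ∖ {india}) = ∅, so x is NOT a limit point.
  x = juliett: opens ∋ x are {hotel, juliett}, {hotel, india, juliett}, {hotel, india, juliett, kilo}; each meets A ∖ {juliett}, so x IS a limit point.
  x = kilo: opens ∋ x are {hotel, india, kilo}, {hotel, india, juliett, kilo}; each meets A ∖ {kilo}, so x IS a limit point.
Collecting: A' = {juliett, kilo}.


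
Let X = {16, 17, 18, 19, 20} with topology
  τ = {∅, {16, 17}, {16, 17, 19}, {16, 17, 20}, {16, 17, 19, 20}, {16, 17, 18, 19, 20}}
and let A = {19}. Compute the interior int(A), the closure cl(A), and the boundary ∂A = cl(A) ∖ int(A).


int(A) = ∅, cl(A) = {18, 19}, ∂A = {18, 19}.

Closed sets in (X, τ) are complements of opens:
  closed(X, τ) = {∅, {18}, {18, 19}, {18, 20}, {18, 19, 20}, {16, 17, 18, 19, 20}}.
int(A) = ⋃ {U ∈ τ : U ⊆ A}. Opens contained in A: ∅.
Taking the union of these: int(A) = ∅.
cl(A) = ⋂ {C closed : A ⊆ C}. Closed sets containing A: {18, 19}, {18, 19, 20}, {16, 17, 18, 19, 20}.
Intersecting these: cl(A) = {18, 19}.
∂A = cl(A) ∖ int(A) = {18, 19} ∖ ∅ = {18, 19}.


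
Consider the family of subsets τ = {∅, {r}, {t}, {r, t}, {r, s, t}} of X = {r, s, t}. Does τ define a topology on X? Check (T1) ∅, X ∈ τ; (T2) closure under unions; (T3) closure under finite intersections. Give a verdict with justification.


τ IS a topology on X.

Axiom (T1): ∅ ∈ τ? Yes; X ∈ τ? Yes.
Axiom (T2/T3): check pairwise unions and intersections of members of τ.
All pairwise intersections and unions checked — each lies in τ. Therefore τ satisfies (T1), (T2), (T3): it IS a topology on X.


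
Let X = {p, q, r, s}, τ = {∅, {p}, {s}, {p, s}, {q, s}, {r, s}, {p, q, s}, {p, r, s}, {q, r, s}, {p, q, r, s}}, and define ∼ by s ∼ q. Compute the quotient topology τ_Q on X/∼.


X/∼ = {[p], [q=s], [r]}; |τ_Q| = 6.

Equivalence classes: [p], [q=s], [r].
Quotient map π: X → X/∼ sends p ↦ [p], q ↦ [q=s], r ↦ [r], s ↦ [q=s].
For each subset V ⊆ X/∼, compute π^{-1}(V) ⊆ X and check whether π^{-1}(V) ∈ τ. V is open in τ_Q iff π^{-1}(V) ∈ τ.
  V = {}: π^{-1}(V) = ∅ ∈ τ ✓.
  V = {[p]}: π^{-1}(V) = {p} ∈ τ ✓.
  V = {[q=s]}: π^{-1}(V) = {q, s} ∈ τ ✓.
  V = {[p], [q=s]}: π^{-1}(V) = {p, q, s} ∈ τ ✓.
  V = {[r]}: π^{-1}(V) = {r} ∉ τ ✗.
  V = {[p], [r]}: π^{-1}(V) = {p, r} ∉ τ ✗.
  V = {[q=s], [r]}: π^{-1}(V) = {q, r, s} ∈ τ ✓.
  V = {[p], [q=s], [r]}: π^{-1}(V) = {p, q, r, s} ∈ τ ✓.
Open sets in the quotient: τ_Q = {{}, {[p]}, {[q=s]}, {[p], [q=s]}, {[q=s], [r]}, {[p], [q=s], [r]}} (6 elements).


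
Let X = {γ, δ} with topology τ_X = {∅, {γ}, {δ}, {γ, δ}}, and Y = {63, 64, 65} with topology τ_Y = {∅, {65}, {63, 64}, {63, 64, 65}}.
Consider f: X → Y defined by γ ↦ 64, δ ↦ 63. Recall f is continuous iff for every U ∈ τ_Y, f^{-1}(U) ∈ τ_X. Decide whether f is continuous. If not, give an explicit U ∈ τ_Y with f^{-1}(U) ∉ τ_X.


f IS continuous.

Compute f^{-1}(U) for each U ∈ τ_Y:
  U = ∅: f^{-1}(U) = ∅ ∈ τ_X ✓.
  U = {65}: f^{-1}(U) = ∅ ∈ τ_X ✓.
  U = {63, 64}: f^{-1}(U) = {γ, δ} ∈ τ_X ✓.
  U = {63, 64, 65}: f^{-1}(U) = {γ, δ} ∈ τ_X ✓.
Every preimage lies in τ_X, so f IS continuous.


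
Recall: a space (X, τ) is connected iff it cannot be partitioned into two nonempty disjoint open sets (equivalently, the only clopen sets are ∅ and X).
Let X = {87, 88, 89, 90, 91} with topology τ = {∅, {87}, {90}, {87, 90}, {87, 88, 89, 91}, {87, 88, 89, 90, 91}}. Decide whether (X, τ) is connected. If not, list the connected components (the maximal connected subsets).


(X, τ) is disconnected; components = [{90}, {87, 88, 89, 91}].

Find clopen sets (U ∈ τ with X ∖ U ∈ τ):
  U = ∅, X ∖ U = {87, 88, 89, 90, 91} — both open, so U is clopen.
  U = {90}, X ∖ U = {87, 88, 89, 91} — both open, so U is clopen.
  U = {87, 88, 89, 91}, X ∖ U = {90} — both open, so U is clopen.
  U = {87, 88, 89, 90, 91}, X ∖ U = ∅ — both open, so U is clopen.
Nontrivial clopen(s) exist: e.g. {90}. So (X, τ) is disconnected.
Compute connected components by grouping points that agree on all clopens:
  component: {90}
  component: {87, 88, 89, 91}


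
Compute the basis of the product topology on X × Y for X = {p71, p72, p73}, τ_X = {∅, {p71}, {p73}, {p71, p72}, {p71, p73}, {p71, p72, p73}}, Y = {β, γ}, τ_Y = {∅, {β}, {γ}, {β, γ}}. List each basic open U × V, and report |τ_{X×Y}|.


Basis B = {∅ × ∅, {p71} × {β}, {p71} × {γ}, {p73} × {β}, {p73} × {γ}, {p71} × {β, γ}, {p71, p72} × {β}, {p71, p73} × {β}, {p71, p72} × {γ}, {p71, p73} × {γ}, {p73} × {β, γ}, {p71, p72, p73} × {β}, {p71, p72, p73} × {γ}, {p71, p72} × {β, γ}, {p71, p73} × {β, γ}, {p71, p72, p73} × {β, γ}}; |τ_{X×Y}| = 36.

Enumerate products U × V with U ∈ τ_X, V ∈ τ_Y (deduplicated):
  ∅ × ∅ = {} (∅)
  {p71} × {β} = {(p71,β)}
  {p71} × {γ} = {(p71,γ)}
  {p73} × {β} = {(p73,β)}
  {p73} × {γ} = {(p73,γ)}
  {p71} × {β, γ} = {(p71,β), (p71,γ)}
  {p71, p72} × {β} = {(p71,β), (p72,β)}
  {p71, p73} × {β} = {(p71,β), (p73,β)}
  {p71, p72} × {γ} = {(p71,γ), (p72,γ)}
  {p71, p73} × {γ} = {(p71,γ), (p73,γ)}
  {p73} × {β, γ} = {(p73,β), (p73,γ)}
  {p71, p72, p73} × {β} = {(p71,β), (p72,β), (p73,β)}
  {p71, p72, p73} × {γ} = {(p71,γ), (p72,γ), (p73,γ)}
  {p71, p72} × {β, γ} = {(p71,β), (p71,γ), (p72,β), (p72,γ)}
  {p71, p73} × {β, γ} = {(p71,β), (p71,γ), (p73,β), (p73,γ)}
  {p71, p72, p73} × {β, γ} = {(p71,β), (p71,γ), (p72,β), (p72,γ), (p73,β), (p73,γ)}
These 16 distinct sets form the basis B.
Close under arbitrary unions to get τ_{X×Y}; counting gives |τ_{X×Y}| = 36.


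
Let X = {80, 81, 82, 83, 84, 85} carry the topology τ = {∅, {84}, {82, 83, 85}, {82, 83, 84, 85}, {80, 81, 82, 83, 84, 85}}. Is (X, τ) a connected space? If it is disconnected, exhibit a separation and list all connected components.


(X, τ) is connected.

Find clopen sets (U ∈ τ with X ∖ U ∈ τ):
  U = ∅, X ∖ U = {80, 81, 82, 83, 84, 85} — both open, so U is clopen.
  U = {80, 81, 82, 83, 84, 85}, X ∖ U = ∅ — both open, so U is clopen.
Only trivial clopens (∅ and X) exist, so (X, τ) is connected.
Compute connected components by grouping points that agree on all clopens:
  component: {80, 81, 82, 83, 84, 85}


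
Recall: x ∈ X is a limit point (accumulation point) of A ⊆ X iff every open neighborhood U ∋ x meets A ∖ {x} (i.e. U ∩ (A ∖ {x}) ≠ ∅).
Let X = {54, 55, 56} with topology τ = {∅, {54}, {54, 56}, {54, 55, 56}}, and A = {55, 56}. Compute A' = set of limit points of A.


A' = {55}

For each x ∈ X, list the open sets U ∈ τ with x ∈ U, then check whether U ∩ (A ∖ {x}) ≠ ∅ for every such U.
  x = 54: open {54} ∋ x has {54} ∩ (A ∖ {54}) = ∅, so x is NOT a limit point.
  x = 55: opens ∋ x are {54, 55, 56}; each meets A ∖ {55}, so x IS a limit point.
  x = 56: open {54, 56} ∋ x has {54, 56} ∩ (A ∖ {56}) = ∅, so x is NOT a limit point.
Collecting: A' = {55}.


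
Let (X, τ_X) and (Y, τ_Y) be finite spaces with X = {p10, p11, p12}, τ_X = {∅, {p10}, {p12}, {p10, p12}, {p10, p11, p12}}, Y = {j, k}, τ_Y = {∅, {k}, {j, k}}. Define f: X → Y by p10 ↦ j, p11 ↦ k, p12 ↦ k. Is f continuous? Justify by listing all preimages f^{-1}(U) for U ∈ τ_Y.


f is NOT continuous.

Compute f^{-1}(U) for each U ∈ τ_Y:
  U = ∅: f^{-1}(U) = ∅ ∈ τ_X ✓.
  U = {k}: f^{-1}(U) = {p11, p12} ∉ τ_X ✗.
  U = {j, k}: f^{-1}(U) = {p10, p11, p12} ∈ τ_X ✓.
Found U = {k} with f^{-1}(U) = {p11, p12} not in τ_X. Therefore f is NOT continuous.


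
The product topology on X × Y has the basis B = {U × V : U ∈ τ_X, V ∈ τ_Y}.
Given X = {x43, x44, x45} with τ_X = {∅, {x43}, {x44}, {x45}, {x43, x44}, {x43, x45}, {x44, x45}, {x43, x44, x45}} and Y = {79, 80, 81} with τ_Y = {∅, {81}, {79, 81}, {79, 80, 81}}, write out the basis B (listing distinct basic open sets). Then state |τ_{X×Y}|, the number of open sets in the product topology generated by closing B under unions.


Basis B = {∅ × ∅, {x43} × {81}, {x44} × {81}, {x45} × {81}, {x43} × {79, 81}, {x43, x44} × {81}, {x43, x45} × {81}, {x44} × {79, 81}, {x44, x45} × {81}, {x45} × {79, 81}, {x43} × {79, 80, 81}, {x43, x44, x45} × {81}, {x44} × {79, 80, 81}, {x45} × {79, 80, 81}, {x43, x44} × {79, 81}, {x43, x45} × {79, 81}, {x44, x45} × {79, 81}, {x43, x44} × {79, 80, 81}, {x43, x45} × {79, 80, 81}, {x43, x44, x45} × {79, 81}, {x44, x45} × {79, 80, 81}, {x43, x44, x45} × {79, 80, 81}}; |τ_{X×Y}| = 64.

Enumerate products U × V with U ∈ τ_X, V ∈ τ_Y (deduplicated):
  ∅ × ∅ = {} (∅)
  {x43} × {81} = {(x43,81)}
  {x44} × {81} = {(x44,81)}
  {x45} × {81} = {(x45,81)}
  {x43} × {79, 81} = {(x43,79), (x43,81)}
  {x43, x44} × {81} = {(x43,81), (x44,81)}
  {x43, x45} × {81} = {(x43,81), (x45,81)}
  {x44} × {79, 81} = {(x44,79), (x44,81)}
  {x44, x45} × {81} = {(x44,81), (x45,81)}
  {x45} × {79, 81} = {(x45,79), (x45,81)}
  {x43} × {79, 80, 81} = {(x43,79), (x43,80), (x43,81)}
  {x43, x44, x45} × {81} = {(x43,81), (x44,81), (x45,81)}
  {x44} × {79, 80, 81} = {(x44,79), (x44,80), (x44,81)}
  {x45} × {79, 80, 81} = {(x45,79), (x45,80), (x45,81)}
  {x43, x44} × {79, 81} = {(x43,79), (x43,81), (x44,79), (x44,81)}
  {x43, x45} × {79, 81} = {(x43,79), (x43,81), (x45,79), (x45,81)}
  {x44, x45} × {79, 81} = {(x44,79), (x44,81), (x45,79), (x45,81)}
  {x43, x44} × {79, 80, 81} = {(x43,79), (x43,80), (x43,81), (x44,79), (x44,80), (x44,81)}
  {x43, x45} × {79, 80, 81} = {(x43,79), (x43,80), (x43,81), (x45,79), (x45,80), (x45,81)}
  {x43, x44, x45} × {79, 81} = {(x43,79), (x43,81), (x44,79), (x44,81), (x45,79), (x45,81)}
  {x44, x45} × {79, 80, 81} = {(x44,79), (x44,80), (x44,81), (x45,79), (x45,80), (x45,81)}
  {x43, x44, x45} × {79, 80, 81} = {(x43,79), (x43,80), (x43,81), (x44,79), (x44,80), (x44,81), (x45,79), (x45,80), (x45,81)}
These 22 distinct sets form the basis B.
Close under arbitrary unions to get τ_{X×Y}; counting gives |τ_{X×Y}| = 64.


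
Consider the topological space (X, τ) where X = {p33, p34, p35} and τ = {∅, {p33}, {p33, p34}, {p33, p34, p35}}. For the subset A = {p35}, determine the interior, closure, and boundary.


int(A) = ∅, cl(A) = {p35}, ∂A = {p35}.

Closed sets in (X, τ) are complements of opens:
  closed(X, τ) = {∅, {p35}, {p34, p35}, {p33, p34, p35}}.
int(A) = ⋃ {U ∈ τ : U ⊆ A}. Opens contained in A: ∅.
Taking the union of these: int(A) = ∅.
cl(A) = ⋂ {C closed : A ⊆ C}. Closed sets containing A: {p35}, {p34, p35}, {p33, p34, p35}.
Intersecting these: cl(A) = {p35}.
∂A = cl(A) ∖ int(A) = {p35} ∖ ∅ = {p35}.


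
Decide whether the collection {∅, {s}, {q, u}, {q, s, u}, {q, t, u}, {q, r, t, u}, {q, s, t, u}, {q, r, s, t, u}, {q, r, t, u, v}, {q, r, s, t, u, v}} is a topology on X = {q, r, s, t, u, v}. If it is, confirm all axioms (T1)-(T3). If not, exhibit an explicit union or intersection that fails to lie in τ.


τ IS a topology on X.

Axiom (T1): ∅ ∈ τ? Yes; X ∈ τ? Yes.
Axiom (T2/T3): check pairwise unions and intersections of members of τ.
All pairwise intersections and unions checked — each lies in τ. Therefore τ satisfies (T1), (T2), (T3): it IS a topology on X.


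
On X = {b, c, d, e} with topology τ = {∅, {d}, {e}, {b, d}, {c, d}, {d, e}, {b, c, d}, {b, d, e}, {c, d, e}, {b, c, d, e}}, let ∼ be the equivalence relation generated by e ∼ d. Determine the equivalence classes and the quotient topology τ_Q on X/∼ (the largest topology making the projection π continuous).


X/∼ = {[b], [c], [d=e]}; |τ_Q| = 5.

Equivalence classes: [b], [c], [d=e].
Quotient map π: X → X/∼ sends b ↦ [b], c ↦ [c], d ↦ [d=e], e ↦ [d=e].
For each subset V ⊆ X/∼, compute π^{-1}(V) ⊆ X and check whether π^{-1}(V) ∈ τ. V is open in τ_Q iff π^{-1}(V) ∈ τ.
  V = {}: π^{-1}(V) = ∅ ∈ τ ✓.
  V = {[b]}: π^{-1}(V) = {b} ∉ τ ✗.
  V = {[c]}: π^{-1}(V) = {c} ∉ τ ✗.
  V = {[b], [c]}: π^{-1}(V) = {b, c} ∉ τ ✗.
  V = {[d=e]}: π^{-1}(V) = {d, e} ∈ τ ✓.
  V = {[b], [d=e]}: π^{-1}(V) = {b, d, e} ∈ τ ✓.
  V = {[c], [d=e]}: π^{-1}(V) = {c, d, e} ∈ τ ✓.
  V = {[b], [c], [d=e]}: π^{-1}(V) = {b, c, d, e} ∈ τ ✓.
Open sets in the quotient: τ_Q = {{}, {[d=e]}, {[b], [d=e]}, {[c], [d=e]}, {[b], [c], [d=e]}} (5 elements).


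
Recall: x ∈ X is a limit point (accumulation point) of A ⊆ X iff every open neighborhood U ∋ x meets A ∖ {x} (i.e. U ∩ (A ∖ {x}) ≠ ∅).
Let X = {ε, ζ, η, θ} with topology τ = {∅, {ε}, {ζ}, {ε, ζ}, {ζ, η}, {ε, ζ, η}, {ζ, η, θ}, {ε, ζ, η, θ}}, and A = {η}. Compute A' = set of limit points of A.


A' = {θ}

For each x ∈ X, list the open sets U ∈ τ with x ∈ U, then check whether U ∩ (A ∖ {x}) ≠ ∅ for every such U.
  x = ε: open {ε} ∋ x has {ε} ∩ (A ∖ {ε}) = ∅, so x is NOT a limit point.
  x = ζ: open {ζ} ∋ x has {ζ} ∩ (A ∖ {ζ}) = ∅, so x is NOT a limit point.
  x = η: open {ζ, η} ∋ x has {ζ, η} ∩ (A ∖ {η}) = ∅, so x is NOT a limit point.
  x = θ: opens ∋ x are {ζ, η, θ}, {ε, ζ, η, θ}; each meets A ∖ {θ}, so x IS a limit point.
Collecting: A' = {θ}.


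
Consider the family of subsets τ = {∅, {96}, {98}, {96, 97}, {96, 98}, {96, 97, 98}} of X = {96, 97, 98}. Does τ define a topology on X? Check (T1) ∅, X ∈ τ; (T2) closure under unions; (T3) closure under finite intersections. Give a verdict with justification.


τ IS a topology on X.

Axiom (T1): ∅ ∈ τ? Yes; X ∈ τ? Yes.
Axiom (T2/T3): check pairwise unions and intersections of members of τ.
All pairwise intersections and unions checked — each lies in τ. Therefore τ satisfies (T1), (T2), (T3): it IS a topology on X.


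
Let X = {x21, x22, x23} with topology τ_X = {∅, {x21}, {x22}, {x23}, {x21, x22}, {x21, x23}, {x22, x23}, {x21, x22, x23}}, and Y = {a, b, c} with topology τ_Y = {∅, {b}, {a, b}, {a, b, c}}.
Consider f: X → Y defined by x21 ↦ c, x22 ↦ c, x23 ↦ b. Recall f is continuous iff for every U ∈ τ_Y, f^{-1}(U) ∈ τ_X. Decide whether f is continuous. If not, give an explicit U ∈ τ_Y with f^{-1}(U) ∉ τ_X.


f IS continuous.

Compute f^{-1}(U) for each U ∈ τ_Y:
  U = ∅: f^{-1}(U) = ∅ ∈ τ_X ✓.
  U = {b}: f^{-1}(U) = {x23} ∈ τ_X ✓.
  U = {a, b}: f^{-1}(U) = {x23} ∈ τ_X ✓.
  U = {a, b, c}: f^{-1}(U) = {x21, x22, x23} ∈ τ_X ✓.
Every preimage lies in τ_X, so f IS continuous.


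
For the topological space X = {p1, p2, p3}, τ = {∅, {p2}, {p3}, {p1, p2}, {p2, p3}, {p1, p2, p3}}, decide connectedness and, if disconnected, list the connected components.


(X, τ) is disconnected; components = [{p3}, {p1, p2}].

Find clopen sets (U ∈ τ with X ∖ U ∈ τ):
  U = ∅, X ∖ U = {p1, p2, p3} — both open, so U is clopen.
  U = {p3}, X ∖ U = {p1, p2} — both open, so U is clopen.
  U = {p1, p2}, X ∖ U = {p3} — both open, so U is clopen.
  U = {p1, p2, p3}, X ∖ U = ∅ — both open, so U is clopen.
Nontrivial clopen(s) exist: e.g. {p3}. So (X, τ) is disconnected.
Compute connected components by grouping points that agree on all clopens:
  component: {p3}
  component: {p1, p2}


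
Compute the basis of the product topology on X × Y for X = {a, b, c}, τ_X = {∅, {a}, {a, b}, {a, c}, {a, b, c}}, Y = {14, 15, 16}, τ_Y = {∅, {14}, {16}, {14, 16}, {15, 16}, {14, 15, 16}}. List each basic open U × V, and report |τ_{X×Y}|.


Basis B = {∅ × ∅, {a} × {14}, {a} × {16}, {a} × {14, 16}, {a, b} × {14}, {a, c} × {14}, {a} × {15, 16}, {a, b} × {16}, {a, c} × {16}, {a} × {14, 15, 16}, {a, b, c} × {14}, {a, b, c} × {16}, {a, b} × {14, 16}, {a, c} × {14, 16}, {a, b} × {15, 16}, {a, c} × {15, 16}, {a, b} × {14, 15, 16}, {a, c} × {14, 15, 16}, {a, b, c} × {14, 16}, {a, b, c} × {15, 16}, {a, b, c} × {14, 15, 16}}; |τ_{X×Y}| = 70.

Enumerate products U × V with U ∈ τ_X, V ∈ τ_Y (deduplicated):
  ∅ × ∅ = {} (∅)
  {a} × {14} = {(a,14)}
  {a} × {16} = {(a,16)}
  {a} × {14, 16} = {(a,14), (a,16)}
  {a, b} × {14} = {(a,14), (b,14)}
  {a, c} × {14} = {(a,14), (c,14)}
  {a} × {15, 16} = {(a,15), (a,16)}
  {a, b} × {16} = {(a,16), (b,16)}
  {a, c} × {16} = {(a,16), (c,16)}
  {a} × {14, 15, 16} = {(a,14), (a,15), (a,16)}
  {a, b, c} × {14} = {(a,14), (b,14), (c,14)}
  {a, b, c} × {16} = {(a,16), (b,16), (c,16)}
  {a, b} × {14, 16} = {(a,14), (a,16), (b,14), (b,16)}
  {a, c} × {14, 16} = {(a,14), (a,16), (c,14), (c,16)}
  {a, b} × {15, 16} = {(a,15), (a,16), (b,15), (b,16)}
  {a, c} × {15, 16} = {(a,15), (a,16), (c,15), (c,16)}
  {a, b} × {14, 15, 16} = {(a,14), (a,15), (a,16), (b,14), (b,15), (b,16)}
  {a, c} × {14, 15, 16} = {(a,14), (a,15), (a,16), (c,14), (c,15), (c,16)}
  {a, b, c} × {14, 16} = {(a,14), (a,16), (b,14), (b,16), (c,14), (c,16)}
  {a, b, c} × {15, 16} = {(a,15), (a,16), (b,15), (b,16), (c,15), (c,16)}
  {a, b, c} × {14, 15, 16} = {(a,14), (a,15), (a,16), (b,14), (b,15), (b,16), (c,14), (c,15), (c,16)}
These 21 distinct sets form the basis B.
Close under arbitrary unions to get τ_{X×Y}; counting gives |τ_{X×Y}| = 70.


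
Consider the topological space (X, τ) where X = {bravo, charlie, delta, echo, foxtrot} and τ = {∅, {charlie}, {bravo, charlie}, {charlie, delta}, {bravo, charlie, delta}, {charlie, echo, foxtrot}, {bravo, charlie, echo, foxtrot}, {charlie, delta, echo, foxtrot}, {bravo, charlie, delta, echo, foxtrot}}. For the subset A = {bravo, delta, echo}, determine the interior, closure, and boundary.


int(A) = ∅, cl(A) = {bravo, delta, echo, foxtrot}, ∂A = {bravo, delta, echo, foxtrot}.

Closed sets in (X, τ) are complements of opens:
  closed(X, τ) = {∅, {bravo}, {delta}, {bravo, delta}, {echo, foxtrot}, {bravo, echo, foxtrot}, {delta, echo, foxtrot}, {bravo, delta, echo, foxtrot}, {bravo, charlie, delta, echo, foxtrot}}.
int(A) = ⋃ {U ∈ τ : U ⊆ A}. Opens contained in A: ∅.
Taking the union of these: int(A) = ∅.
cl(A) = ⋂ {C closed : A ⊆ C}. Closed sets containing A: {bravo, delta, echo, foxtrot}, {bravo, charlie, delta, echo, foxtrot}.
Intersecting these: cl(A) = {bravo, delta, echo, foxtrot}.
∂A = cl(A) ∖ int(A) = {bravo, delta, echo, foxtrot} ∖ ∅ = {bravo, delta, echo, foxtrot}.


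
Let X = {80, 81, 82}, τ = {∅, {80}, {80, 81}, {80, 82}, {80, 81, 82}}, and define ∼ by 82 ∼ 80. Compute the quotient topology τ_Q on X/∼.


X/∼ = {[80=82], [81]}; |τ_Q| = 3.

Equivalence classes: [80=82], [81].
Quotient map π: X → X/∼ sends 80 ↦ [80=82], 81 ↦ [81], 82 ↦ [80=82].
For each subset V ⊆ X/∼, compute π^{-1}(V) ⊆ X and check whether π^{-1}(V) ∈ τ. V is open in τ_Q iff π^{-1}(V) ∈ τ.
  V = {}: π^{-1}(V) = ∅ ∈ τ ✓.
  V = {[80=82]}: π^{-1}(V) = {80, 82} ∈ τ ✓.
  V = {[81]}: π^{-1}(V) = {81} ∉ τ ✗.
  V = {[80=82], [81]}: π^{-1}(V) = {80, 81, 82} ∈ τ ✓.
Open sets in the quotient: τ_Q = {{}, {[80=82]}, {[80=82], [81]}} (3 elements).


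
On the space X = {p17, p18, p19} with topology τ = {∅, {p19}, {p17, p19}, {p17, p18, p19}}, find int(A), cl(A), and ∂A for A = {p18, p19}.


int(A) = {p19}, cl(A) = {p17, p18, p19}, ∂A = {p17, p18}.

Closed sets in (X, τ) are complements of opens:
  closed(X, τ) = {∅, {p18}, {p17, p18}, {p17, p18, p19}}.
int(A) = ⋃ {U ∈ τ : U ⊆ A}. Opens contained in A: ∅, {p19}.
Taking the union of these: int(A) = {p19}.
cl(A) = ⋂ {C closed : A ⊆ C}. Closed sets containing A: {p17, p18, p19}.
Intersecting these: cl(A) = {p17, p18, p19}.
∂A = cl(A) ∖ int(A) = {p17, p18, p19} ∖ {p19} = {p17, p18}.


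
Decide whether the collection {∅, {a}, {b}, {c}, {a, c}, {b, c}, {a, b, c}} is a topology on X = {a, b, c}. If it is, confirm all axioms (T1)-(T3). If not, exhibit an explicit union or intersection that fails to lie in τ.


τ is NOT a topology on X.

Axiom (T1): ∅ ∈ τ? Yes; X ∈ τ? Yes.
Axiom (T2/T3): check pairwise unions and intersections of members of τ.
Counterexample for (T2): {a} ∪ {b} = {a, b} ∉ τ. Therefore τ is NOT a topology.


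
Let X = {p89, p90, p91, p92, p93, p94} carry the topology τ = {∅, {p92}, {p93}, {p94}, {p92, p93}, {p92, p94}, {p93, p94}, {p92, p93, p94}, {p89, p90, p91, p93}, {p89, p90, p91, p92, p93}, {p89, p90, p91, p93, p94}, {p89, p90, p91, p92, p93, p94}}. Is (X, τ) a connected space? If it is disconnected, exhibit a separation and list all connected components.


(X, τ) is disconnected; components = [{p92}, {p94}, {p89, p90, p91, p93}].

Find clopen sets (U ∈ τ with X ∖ U ∈ τ):
  U = ∅, X ∖ U = {p89, p90, p91, p92, p93, p94} — both open, so U is clopen.
  U = {p92}, X ∖ U = {p89, p90, p91, p93, p94} — both open, so U is clopen.
  U = {p94}, X ∖ U = {p89, p90, p91, p92, p93} — both open, so U is clopen.
  U = {p92, p94}, X ∖ U = {p89, p90, p91, p93} — both open, so U is clopen.
  U = {p89, p90, p91, p93}, X ∖ U = {p92, p94} — both open, so U is clopen.
  U = {p89, p90, p91, p92, p93}, X ∖ U = {p94} — both open, so U is clopen.
  U = {p89, p90, p91, p93, p94}, X ∖ U = {p92} — both open, so U is clopen.
  U = {p89, p90, p91, p92, p93, p94}, X ∖ U = ∅ — both open, so U is clopen.
Nontrivial clopen(s) exist: e.g. {p89, p90, p91, p92, p93}. So (X, τ) is disconnected.
Compute connected components by grouping points that agree on all clopens:
  component: {p92}
  component: {p94}
  component: {p89, p90, p91, p93}


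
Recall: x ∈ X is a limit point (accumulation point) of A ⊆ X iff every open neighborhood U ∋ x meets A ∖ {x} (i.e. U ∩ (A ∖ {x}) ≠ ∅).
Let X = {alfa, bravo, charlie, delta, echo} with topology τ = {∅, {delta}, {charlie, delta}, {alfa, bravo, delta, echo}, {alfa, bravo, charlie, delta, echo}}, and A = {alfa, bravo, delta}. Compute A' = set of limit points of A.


A' = {alfa, bravo, charlie, echo}

For each x ∈ X, list the open sets U ∈ τ with x ∈ U, then check whether U ∩ (A ∖ {x}) ≠ ∅ for every such U.
  x = alfa: opens ∋ x are {alfa, bravo, delta, echo}, {alfa, bravo, charlie, delta, echo}; each meets A ∖ {alfa}, so x IS a limit point.
  x = bravo: opens ∋ x are {alfa, bravo, delta, echo}, {alfa, bravo, charlie, delta, echo}; each meets A ∖ {bravo}, so x IS a limit point.
  x = charlie: opens ∋ x are {charlie, delta}, {alfa, bravo, charlie, delta, echo}; each meets A ∖ {charlie}, so x IS a limit point.
  x = delta: open {delta} ∋ x has {delta} ∩ (A ∖ {delta}) = ∅, so x is NOT a limit point.
  x = echo: opens ∋ x are {alfa, bravo, delta, echo}, {alfa, bravo, charlie, delta, echo}; each meets A ∖ {echo}, so x IS a limit point.
Collecting: A' = {alfa, bravo, charlie, echo}.


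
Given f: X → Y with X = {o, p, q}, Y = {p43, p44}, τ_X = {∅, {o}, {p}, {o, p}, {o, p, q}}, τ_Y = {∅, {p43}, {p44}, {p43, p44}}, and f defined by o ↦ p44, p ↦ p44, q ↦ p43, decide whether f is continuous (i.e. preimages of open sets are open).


f is NOT continuous.

Compute f^{-1}(U) for each U ∈ τ_Y:
  U = ∅: f^{-1}(U) = ∅ ∈ τ_X ✓.
  U = {p43}: f^{-1}(U) = {q} ∉ τ_X ✗.
  U = {p44}: f^{-1}(U) = {o, p} ∈ τ_X ✓.
  U = {p43, p44}: f^{-1}(U) = {o, p, q} ∈ τ_X ✓.
Found U = {p43} with f^{-1}(U) = {q} not in τ_X. Therefore f is NOT continuous.


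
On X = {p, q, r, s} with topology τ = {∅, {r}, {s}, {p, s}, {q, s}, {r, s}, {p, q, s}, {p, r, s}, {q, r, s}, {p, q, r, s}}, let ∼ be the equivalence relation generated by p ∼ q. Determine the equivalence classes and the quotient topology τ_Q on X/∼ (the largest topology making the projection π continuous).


X/∼ = {[p=q], [r], [s]}; |τ_Q| = 6.

Equivalence classes: [p=q], [r], [s].
Quotient map π: X → X/∼ sends p ↦ [p=q], q ↦ [p=q], r ↦ [r], s ↦ [s].
For each subset V ⊆ X/∼, compute π^{-1}(V) ⊆ X and check whether π^{-1}(V) ∈ τ. V is open in τ_Q iff π^{-1}(V) ∈ τ.
  V = {}: π^{-1}(V) = ∅ ∈ τ ✓.
  V = {[p=q]}: π^{-1}(V) = {p, q} ∉ τ ✗.
  V = {[r]}: π^{-1}(V) = {r} ∈ τ ✓.
  V = {[p=q], [r]}: π^{-1}(V) = {p, q, r} ∉ τ ✗.
  V = {[s]}: π^{-1}(V) = {s} ∈ τ ✓.
  V = {[p=q], [s]}: π^{-1}(V) = {p, q, s} ∈ τ ✓.
  V = {[r], [s]}: π^{-1}(V) = {r, s} ∈ τ ✓.
  V = {[p=q], [r], [s]}: π^{-1}(V) = {p, q, r, s} ∈ τ ✓.
Open sets in the quotient: τ_Q = {{}, {[r]}, {[s]}, {[p=q], [s]}, {[r], [s]}, {[p=q], [r], [s]}} (6 elements).


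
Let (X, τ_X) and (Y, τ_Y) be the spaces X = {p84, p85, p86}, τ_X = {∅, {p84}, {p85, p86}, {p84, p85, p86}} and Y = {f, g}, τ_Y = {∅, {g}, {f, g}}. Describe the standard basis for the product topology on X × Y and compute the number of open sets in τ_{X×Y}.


Basis B = {∅ × ∅, {p84} × {g}, {p84} × {f, g}, {p85, p86} × {g}, {p84, p85, p86} × {g}, {p85, p86} × {f, g}, {p84, p85, p86} × {f, g}}; |τ_{X×Y}| = 9.

Enumerate products U × V with U ∈ τ_X, V ∈ τ_Y (deduplicated):
  ∅ × ∅ = {} (∅)
  {p84} × {g} = {(p84,g)}
  {p84} × {f, g} = {(p84,f), (p84,g)}
  {p85, p86} × {g} = {(p85,g), (p86,g)}
  {p84, p85, p86} × {g} = {(p84,g), (p85,g), (p86,g)}
  {p85, p86} × {f, g} = {(p85,f), (p85,g), (p86,f), (p86,g)}
  {p84, p85, p86} × {f, g} = {(p84,f), (p84,g), (p85,f), (p85,g), (p86,f), (p86,g)}
These 7 distinct sets form the basis B.
Close under arbitrary unions to get τ_{X×Y}; counting gives |τ_{X×Y}| = 9.


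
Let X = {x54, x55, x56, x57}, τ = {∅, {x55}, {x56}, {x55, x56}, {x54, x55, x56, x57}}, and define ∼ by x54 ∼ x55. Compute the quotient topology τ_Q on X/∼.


X/∼ = {[x54=x55], [x56], [x57]}; |τ_Q| = 3.

Equivalence classes: [x54=x55], [x56], [x57].
Quotient map π: X → X/∼ sends x54 ↦ [x54=x55], x55 ↦ [x54=x55], x56 ↦ [x56], x57 ↦ [x57].
For each subset V ⊆ X/∼, compute π^{-1}(V) ⊆ X and check whether π^{-1}(V) ∈ τ. V is open in τ_Q iff π^{-1}(V) ∈ τ.
  V = {}: π^{-1}(V) = ∅ ∈ τ ✓.
  V = {[x54=x55]}: π^{-1}(V) = {x54, x55} ∉ τ ✗.
  V = {[x56]}: π^{-1}(V) = {x56} ∈ τ ✓.
  V = {[x54=x55], [x56]}: π^{-1}(V) = {x54, x55, x56} ∉ τ ✗.
  V = {[x57]}: π^{-1}(V) = {x57} ∉ τ ✗.
  V = {[x54=x55], [x57]}: π^{-1}(V) = {x54, x55, x57} ∉ τ ✗.
  V = {[x56], [x57]}: π^{-1}(V) = {x56, x57} ∉ τ ✗.
  V = {[x54=x55], [x56], [x57]}: π^{-1}(V) = {x54, x55, x56, x57} ∈ τ ✓.
Open sets in the quotient: τ_Q = {{}, {[x56]}, {[x54=x55], [x56], [x57]}} (3 elements).


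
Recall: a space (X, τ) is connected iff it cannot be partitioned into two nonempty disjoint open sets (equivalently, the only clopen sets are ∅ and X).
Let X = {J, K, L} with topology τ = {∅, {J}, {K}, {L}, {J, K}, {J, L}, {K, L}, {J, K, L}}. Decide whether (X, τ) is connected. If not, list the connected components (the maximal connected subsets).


(X, τ) is disconnected; components = [{J}, {K}, {L}].

Find clopen sets (U ∈ τ with X ∖ U ∈ τ):
  U = ∅, X ∖ U = {J, K, L} — both open, so U is clopen.
  U = {J}, X ∖ U = {K, L} — both open, so U is clopen.
  U = {K}, X ∖ U = {J, L} — both open, so U is clopen.
  U = {L}, X ∖ U = {J, K} — both open, so U is clopen.
  U = {J, K}, X ∖ U = {L} — both open, so U is clopen.
  U = {J, L}, X ∖ U = {K} — both open, so U is clopen.
  U = {K, L}, X ∖ U = {J} — both open, so U is clopen.
  U = {J, K, L}, X ∖ U = ∅ — both open, so U is clopen.
Nontrivial clopen(s) exist: e.g. {J, L}. So (X, τ) is disconnected.
Compute connected components by grouping points that agree on all clopens:
  component: {J}
  component: {K}
  component: {L}
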